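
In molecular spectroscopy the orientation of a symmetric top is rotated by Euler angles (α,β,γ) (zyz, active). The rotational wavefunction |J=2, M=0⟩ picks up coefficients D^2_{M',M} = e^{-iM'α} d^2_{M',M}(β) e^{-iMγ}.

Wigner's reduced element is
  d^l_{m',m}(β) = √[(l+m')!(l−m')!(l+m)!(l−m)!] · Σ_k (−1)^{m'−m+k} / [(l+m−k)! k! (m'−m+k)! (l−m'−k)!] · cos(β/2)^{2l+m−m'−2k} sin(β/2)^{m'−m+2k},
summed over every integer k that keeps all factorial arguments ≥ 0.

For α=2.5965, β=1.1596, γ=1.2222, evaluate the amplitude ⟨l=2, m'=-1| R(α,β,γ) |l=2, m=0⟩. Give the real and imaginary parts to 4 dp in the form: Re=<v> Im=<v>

D^2_{-1,0}(2.5965,1.1596,1.2222) = e^{-i·-1·2.5965}·d^2_{-1,0}(1.1596)·e^{-i·0·1.2222}. Compute d first:
c=cos(1.1596/2)=0.836572, s=sin(1.1596/2)=0.547857; N=√[1·6·2·2]=4.898979
Admissible k: 1..2 (factorial args all ≥0)
  k=1: (−1)^0·4.8990/(2)·0.8366^3·0.5479^1 = +0.785693
  k=2: (−1)^1·4.8990/(2)·0.8366^1·0.5479^3 = -0.336961
d^2_{-1,0}(1.1596) = +0.785693 -0.336961 = +0.448732
D = (-0.855079+0.518497i)·(+0.448732)·(+1.000000+0.000000i) = -0.383701+0.232666i

Re=-0.3837 Im=0.2327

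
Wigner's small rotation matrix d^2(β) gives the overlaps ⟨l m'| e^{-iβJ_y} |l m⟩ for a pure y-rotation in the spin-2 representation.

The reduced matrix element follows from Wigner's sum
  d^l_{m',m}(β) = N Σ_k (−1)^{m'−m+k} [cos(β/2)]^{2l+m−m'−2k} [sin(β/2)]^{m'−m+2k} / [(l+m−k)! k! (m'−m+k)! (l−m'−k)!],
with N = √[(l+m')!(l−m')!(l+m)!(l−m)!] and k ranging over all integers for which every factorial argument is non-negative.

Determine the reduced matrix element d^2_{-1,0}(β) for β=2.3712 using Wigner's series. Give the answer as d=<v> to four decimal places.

d=-0.6121

d^2_{-1,0}(β=2.3712) via Wigner's sum:
With c≡cos(β/2)=0.375741 and s≡sin(β/2)=0.926725, N=[1·6·2·2]^{1/2}=4.898979
k∈{1,2} keeps every argument non-negative
  k=1: (−1)^0·4.8990/(2)·0.3757^3·0.9267^1 = +0.120418
  k=2: (−1)^1·4.8990/(2)·0.3757^1·0.9267^3 = -0.732515
d^2_{-1,0}(2.3712) = +0.120418 -0.732515 = -0.612097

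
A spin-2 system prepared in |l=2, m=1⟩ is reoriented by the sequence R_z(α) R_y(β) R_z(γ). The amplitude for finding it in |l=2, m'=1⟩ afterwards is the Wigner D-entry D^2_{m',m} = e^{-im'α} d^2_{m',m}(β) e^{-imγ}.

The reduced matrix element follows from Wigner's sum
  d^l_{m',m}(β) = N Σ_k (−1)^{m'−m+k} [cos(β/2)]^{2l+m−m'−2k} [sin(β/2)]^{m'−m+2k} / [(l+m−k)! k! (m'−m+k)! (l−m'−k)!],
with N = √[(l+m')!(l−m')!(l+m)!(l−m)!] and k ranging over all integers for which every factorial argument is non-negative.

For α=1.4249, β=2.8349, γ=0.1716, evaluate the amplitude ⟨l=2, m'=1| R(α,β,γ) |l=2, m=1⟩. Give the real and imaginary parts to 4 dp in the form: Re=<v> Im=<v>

D^2_{1,1}(1.4249,2.8349,0.1716) = e^{-i·1·1.4249}·d^2_{1,1}(2.8349)·e^{-i·1·0.1716}. Compute d first:
Half-angle: c=0.152746, s=0.988265. N=√(6·1·6·1)=6.000000
Admissible k: 0..1 (factorial args all ≥0)
  k=0: (−1)^0·6.0000/(6)·0.1527^4·0.9883^0 = +0.000544
  k=1: (−1)^1·6.0000/(2)·0.1527^2·0.9883^2 = -0.068361
d^2_{1,1}(2.8349) = +0.000544 -0.068361 = -0.067817
D = (+0.145379-0.989376i)·(-0.067817)·(+0.985313-0.170759i) = +0.001743+0.067794i

Re=0.0017 Im=0.0678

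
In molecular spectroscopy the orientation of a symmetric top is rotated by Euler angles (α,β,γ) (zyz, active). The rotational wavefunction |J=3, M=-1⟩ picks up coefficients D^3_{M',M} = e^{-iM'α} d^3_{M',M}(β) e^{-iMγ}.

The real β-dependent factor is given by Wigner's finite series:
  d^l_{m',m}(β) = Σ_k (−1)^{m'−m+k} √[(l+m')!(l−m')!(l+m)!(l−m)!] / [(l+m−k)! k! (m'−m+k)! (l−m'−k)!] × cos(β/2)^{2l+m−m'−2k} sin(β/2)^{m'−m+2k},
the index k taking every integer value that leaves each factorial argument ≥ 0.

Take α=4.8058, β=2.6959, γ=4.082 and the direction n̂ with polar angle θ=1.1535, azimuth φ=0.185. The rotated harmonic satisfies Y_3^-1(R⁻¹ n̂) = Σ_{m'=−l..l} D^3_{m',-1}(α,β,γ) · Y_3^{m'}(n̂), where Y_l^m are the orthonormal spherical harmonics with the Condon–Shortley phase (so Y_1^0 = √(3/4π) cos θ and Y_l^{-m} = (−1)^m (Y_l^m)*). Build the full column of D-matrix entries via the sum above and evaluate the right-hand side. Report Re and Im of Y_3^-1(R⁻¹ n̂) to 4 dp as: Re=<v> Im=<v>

Re=0.0422 Im=-0.0385

Need the full column D^3_{m',-1} for m'=−3..3 at α=4.8058, β=2.6959, γ=4.082.
cos(β/2)=0.221006, sin(β/2)=0.975272
d^3_{-3,-1}: single k=2 term ⇒ +0.008789;  D = +0.008255-0.003015i
d^3_{-2,-1}: k∈[1..2] ⇒ +0.001626 -0.063332 = -0.061706;  D = -0.026482-0.055734i
d^3_{-1,-1}: k∈[0..2] ⇒ +0.000117 -0.018154 +0.265134 = +0.247097;  D = -0.212320+0.126400i
d^3_{0,-1}: k∈[0..2] ⇒ -0.001781 +0.104065 -0.675500 = -0.573216;  D = +0.337887+0.463043i
d^3_{1,-1}: k∈[0..2] ⇒ +0.013615 -0.353512 +0.860509 = +0.520613;  D = +0.390092-0.344769i
d^3_{2,-1}: k∈[0..1] ⇒ -0.063332 +0.616644 = +0.553312;  D = +0.403497+0.378608i
d^3_{3,-1}: single k=0 term ⇒ +0.171143;  D = -0.104954+0.135183i
Y_3^{m'}(θ=1.1535,φ=0.185) and Σ D·Y over m':
  (+0.0083-0.0030i)·(+0.2709-0.1680i)  (-0.0265-0.0557i)·(+0.3227-0.1252i)  (-0.2123+0.1264i)·(-0.0519+0.0097i)  (+0.3379+0.4630i)·(-0.3295+0.0000i)  (+0.3901-0.3448i)·(+0.0519+0.0097i)  (+0.4035+0.3786i)·(+0.3227+0.1252i)  (-0.1050+0.1352i)·(-0.2709-0.1680i)
Y_3^-1(R⁻¹ n̂) = +0.042222-0.038476i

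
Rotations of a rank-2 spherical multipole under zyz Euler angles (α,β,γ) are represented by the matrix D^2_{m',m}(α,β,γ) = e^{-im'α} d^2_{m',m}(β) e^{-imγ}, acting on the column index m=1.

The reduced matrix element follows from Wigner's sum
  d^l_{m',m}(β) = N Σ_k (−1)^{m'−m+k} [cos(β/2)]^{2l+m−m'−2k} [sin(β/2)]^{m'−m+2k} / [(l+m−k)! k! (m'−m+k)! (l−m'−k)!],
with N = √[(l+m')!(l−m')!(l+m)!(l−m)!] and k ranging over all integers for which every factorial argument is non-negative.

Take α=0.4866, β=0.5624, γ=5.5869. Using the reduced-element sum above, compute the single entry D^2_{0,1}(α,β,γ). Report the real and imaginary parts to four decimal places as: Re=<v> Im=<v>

D^2_{0,1}(0.4866,0.5624,5.5869) = e^{-i·0·0.4866}·d^2_{0,1}(0.5624)·e^{-i·1·5.5869}. Compute d first:
Half-angle: c=0.960723, s=0.277509. N=√(2·2·6·1)=4.898979
k: max(0,(1)−(0))=1 … min(2+(1),2−(0))=2
  k=1: (−1)^0·4.8990/(2)·0.9607^3·0.2775^1 = +0.602764
  k=2: (−1)^1·4.8990/(2)·0.9607^1·0.2775^3 = -0.050293
d^2_{0,1}(0.5624) = +0.602764 -0.050293 = +0.552471
Phases: e^{-i·(0)·0.4866}=+1.000000+0.000000i, e^{-i·(1)·5.5869}=+0.767230+0.641372i ⇒ D=+0.423872+0.354339i

Re=0.4239 Im=0.3543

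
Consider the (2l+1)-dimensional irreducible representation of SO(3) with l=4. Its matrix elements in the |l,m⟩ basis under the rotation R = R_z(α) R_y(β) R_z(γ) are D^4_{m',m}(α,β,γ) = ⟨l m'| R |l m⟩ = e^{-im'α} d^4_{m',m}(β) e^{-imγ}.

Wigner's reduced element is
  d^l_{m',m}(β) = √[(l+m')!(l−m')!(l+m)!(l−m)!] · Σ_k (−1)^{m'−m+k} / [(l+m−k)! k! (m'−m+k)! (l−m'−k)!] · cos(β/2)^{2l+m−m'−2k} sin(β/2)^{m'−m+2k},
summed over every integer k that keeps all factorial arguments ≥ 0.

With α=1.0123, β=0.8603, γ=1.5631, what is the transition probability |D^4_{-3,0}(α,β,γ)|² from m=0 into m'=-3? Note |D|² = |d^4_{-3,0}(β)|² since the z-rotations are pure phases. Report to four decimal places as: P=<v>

P=0.1766

First d^4_{-3,0}(β=0.8603), then the phase factors e^{-i(-3)α} and e^{-i(0)γ}:
With c≡cos(β/2)=0.908903 and s≡sin(β/2)=0.417007, N=[1·5040·24·24]^{1/2}=1703.830978
k∈{3,4} keeps every argument non-negative
  k=3: (−1)^0·1703.8310/(144)·0.9089^5·0.4170^3 = +0.532210
  k=4: (−1)^1·1703.8310/(144)·0.9089^3·0.4170^5 = -0.112030
d^4_{-3,0}(0.8603) = +0.532210 -0.112030 = +0.420180
|D^4_{-3,0}|² = |d^4_{-3,0}(β)|² = (+0.420180)² = 0.176551 (the z-rotation phases have unit modulus)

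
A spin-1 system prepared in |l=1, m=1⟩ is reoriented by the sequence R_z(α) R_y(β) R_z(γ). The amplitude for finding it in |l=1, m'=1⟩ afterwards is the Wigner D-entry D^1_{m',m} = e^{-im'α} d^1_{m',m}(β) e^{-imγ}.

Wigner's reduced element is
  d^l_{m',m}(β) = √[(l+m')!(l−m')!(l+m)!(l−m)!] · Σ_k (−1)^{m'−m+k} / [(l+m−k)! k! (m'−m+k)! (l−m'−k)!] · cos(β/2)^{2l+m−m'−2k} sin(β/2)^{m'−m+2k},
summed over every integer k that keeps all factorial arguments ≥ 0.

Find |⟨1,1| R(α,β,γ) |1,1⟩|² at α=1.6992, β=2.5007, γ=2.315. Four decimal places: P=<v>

P=0.0098

Split into d^1_{1,1}(β=2.5007) × two z-phases.
c=cos(2.5007/2)=0.314990, s=sin(2.5007/2)=0.949095; N=√[2·1·2·1]=2.000000
k: max(0,(1)−(1))=0 … min(1+(1),1−(1))=0
  k=0: (−1)^0·2.0000/(2)·0.3150^2·0.9491^0 = +0.099219
d^1_{1,1}(2.5007) = +0.099219
|D^1_{1,1}|² = |d^1_{1,1}(β)|² = (+0.099219)² = 0.009844 (the z-rotation phases have unit modulus)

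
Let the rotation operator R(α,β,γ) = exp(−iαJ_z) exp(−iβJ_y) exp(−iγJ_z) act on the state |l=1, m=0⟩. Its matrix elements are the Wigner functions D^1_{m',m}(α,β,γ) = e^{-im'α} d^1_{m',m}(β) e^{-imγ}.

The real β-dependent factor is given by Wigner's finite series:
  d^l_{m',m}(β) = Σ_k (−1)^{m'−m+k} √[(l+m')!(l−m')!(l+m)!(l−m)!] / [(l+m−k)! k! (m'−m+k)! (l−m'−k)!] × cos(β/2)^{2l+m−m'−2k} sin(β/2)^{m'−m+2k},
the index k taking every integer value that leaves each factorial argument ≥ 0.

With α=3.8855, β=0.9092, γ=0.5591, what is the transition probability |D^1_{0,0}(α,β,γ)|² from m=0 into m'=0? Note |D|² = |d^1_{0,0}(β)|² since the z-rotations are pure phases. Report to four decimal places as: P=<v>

P=0.3775

D^1_{0,0}(3.8855,0.9092,0.5591) = e^{-i·0·3.8855}·d^1_{0,0}(0.9092)·e^{-i·0·0.5591}. Compute d first:
With c≡cos(β/2)=0.898437 and s≡sin(β/2)=0.439103, N=[1·1·1·1]^{1/2}=1.000000
The bounds max(0,m−m')=0 and min(l+m,l−m')=1 give 2 terms
  k=0: (−1)^0·1.0000/(1)·0.8984^2·0.4391^0 = +0.807189
  k=1: (−1)^1·1.0000/(1)·0.8984^0·0.4391^2 = -0.192811
d^1_{0,0}(0.9092) = +0.807189 -0.192811 = +0.614377
|D^1_{0,0}|² = |d^1_{0,0}(β)|² = (+0.614377)² = 0.377459 (the z-rotation phases have unit modulus)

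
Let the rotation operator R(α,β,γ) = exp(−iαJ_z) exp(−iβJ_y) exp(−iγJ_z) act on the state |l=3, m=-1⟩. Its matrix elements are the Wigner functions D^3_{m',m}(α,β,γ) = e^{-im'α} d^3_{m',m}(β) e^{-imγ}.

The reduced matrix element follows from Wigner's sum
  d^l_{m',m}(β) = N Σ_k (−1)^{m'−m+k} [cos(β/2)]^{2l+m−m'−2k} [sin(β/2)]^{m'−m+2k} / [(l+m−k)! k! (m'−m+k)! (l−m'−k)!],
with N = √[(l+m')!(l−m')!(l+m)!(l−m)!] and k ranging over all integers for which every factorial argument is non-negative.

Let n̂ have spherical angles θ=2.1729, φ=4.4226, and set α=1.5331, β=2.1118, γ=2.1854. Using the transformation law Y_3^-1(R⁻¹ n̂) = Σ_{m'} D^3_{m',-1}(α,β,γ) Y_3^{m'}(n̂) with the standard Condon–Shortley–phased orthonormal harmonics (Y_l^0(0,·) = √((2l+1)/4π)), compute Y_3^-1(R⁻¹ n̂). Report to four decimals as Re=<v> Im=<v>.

Re=0.0259 Im=-0.0632

Need the full column D^3_{m',-1} for m'=−3..3 at α=1.5331, β=2.1118, γ=2.1854.
cos(β/2)=0.492445, sin(β/2)=0.870344
d^3_{-3,-1}: single k=2 term ⇒ +0.172527;  D = +0.151281+0.082943i
d^3_{-2,-1}: k∈[1..2] ⇒ +0.079704 -0.497937 = -0.418234;  D = -0.214746+0.358892i
d^3_{-1,-1}: k∈[0..2] ⇒ +0.014261 -0.356370 +0.834890 = +0.492781;  D = -0.413026-0.268780i
d^3_{0,-1}: k∈[0..2] ⇒ -0.087311 +0.818195 -0.851927 = -0.121043;  D = +0.069798-0.098892i
d^3_{1,-1}: k∈[0..2] ⇒ +0.267278 -1.113187 +0.434655 = -0.411254;  D = -0.326819-0.249638i
d^3_{2,-1}: k∈[0..1] ⇒ -0.497937 +0.777699 = +0.279762;  D = +0.178078-0.215766i
d^3_{3,-1}: single k=0 term ⇒ +0.538919;  D = -0.402417-0.358461i
Y_3^{m'}(θ=2.1729,φ=4.4226) and Σ D·Y over m':
  (+0.1513+0.0829i)·(+0.1784-0.1507i)  (-0.2147+0.3589i)·(+0.3289+0.2153i)  (-0.4130-0.2688i)·(-0.0460+0.1541i)  (+0.0698-0.0989i)·(+0.2951+0.0000i)  (-0.3268-0.2496i)·(+0.0460+0.1541i)  (+0.1781-0.2158i)·(+0.3289-0.2153i)  (-0.4024-0.3585i)·(-0.1784-0.1507i)
Y_3^-1(R⁻¹ n̂) = +0.025937-0.063243i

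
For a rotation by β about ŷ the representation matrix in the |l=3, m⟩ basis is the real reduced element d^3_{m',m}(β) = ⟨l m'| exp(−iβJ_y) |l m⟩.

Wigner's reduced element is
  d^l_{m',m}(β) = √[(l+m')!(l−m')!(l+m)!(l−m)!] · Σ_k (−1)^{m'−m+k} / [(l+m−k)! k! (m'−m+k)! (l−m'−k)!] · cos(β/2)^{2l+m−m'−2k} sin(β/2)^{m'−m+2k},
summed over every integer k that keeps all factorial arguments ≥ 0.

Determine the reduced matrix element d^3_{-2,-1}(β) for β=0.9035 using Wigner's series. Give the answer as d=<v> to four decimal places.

d=0.4306

d^3_{-2,-1}(β=0.9035) via Wigner's sum:
c=cos(0.9035/2)=0.899685, s=sin(0.9035/2)=0.436541; N=√[1·120·2·24]=75.894664
Admissible k: 1..2 (factorial args all ≥0)
  k=1: (−1)^0·75.8947/(24)·0.8997^5·0.4365^1 = +0.813722
  k=2: (−1)^1·75.8947/(12)·0.8997^3·0.4365^3 = -0.383155
d^3_{-2,-1}(0.9035) = +0.813722 -0.383155 = +0.430567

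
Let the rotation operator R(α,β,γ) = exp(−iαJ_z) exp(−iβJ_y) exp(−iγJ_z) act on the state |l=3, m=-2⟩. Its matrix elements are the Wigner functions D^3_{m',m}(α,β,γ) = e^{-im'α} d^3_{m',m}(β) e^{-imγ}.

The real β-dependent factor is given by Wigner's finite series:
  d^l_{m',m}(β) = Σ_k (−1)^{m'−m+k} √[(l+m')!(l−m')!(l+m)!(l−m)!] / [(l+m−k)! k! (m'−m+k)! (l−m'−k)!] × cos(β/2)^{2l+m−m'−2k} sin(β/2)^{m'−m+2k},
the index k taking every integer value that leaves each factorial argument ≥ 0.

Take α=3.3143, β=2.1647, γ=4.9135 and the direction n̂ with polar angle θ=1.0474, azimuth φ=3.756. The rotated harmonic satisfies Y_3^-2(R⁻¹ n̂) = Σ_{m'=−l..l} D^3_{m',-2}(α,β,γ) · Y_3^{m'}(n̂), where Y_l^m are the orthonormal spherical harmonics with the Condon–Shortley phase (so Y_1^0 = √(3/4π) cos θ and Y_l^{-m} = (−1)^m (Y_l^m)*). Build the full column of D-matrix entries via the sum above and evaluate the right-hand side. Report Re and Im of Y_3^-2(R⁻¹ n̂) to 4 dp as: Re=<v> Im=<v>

Need the full column D^3_{m',-2} for m'=−3..3 at α=3.3143, β=2.1647, γ=4.9135.
cos(β/2)=0.469254, sin(β/2)=0.883063
d^3_{-3,-2}: single k=1 term ⇒ +0.049216;  D = +0.029803+0.039167i
d^3_{-2,-2}: k∈[0..1] ⇒ +0.010677 -0.189055 = -0.178377;  D = +0.130804+0.121280i
d^3_{-1,-2}: k∈[0..1] ⇒ -0.063538 +0.450018 = +0.386480;  D = +0.324346+0.210159i
d^3_{0,-2}: k∈[0..1] ⇒ +0.207099 -0.733406 = -0.526307;  D = +0.484304+0.206030i
d^3_{1,-2}: k∈[0..1] ⇒ -0.450018 +0.796832 = +0.346814;  D = +0.337719+0.078902i
d^3_{2,-2}: k∈[0..1] ⇒ +0.669505 -0.474188 = +0.195317;  D = -0.195002-0.011089i
d^3_{3,-2}: single k=0 term ⇒ -0.617224;  D = -0.613083+0.071376i
Y_3^{m'}(θ=1.0474,φ=3.756) and Σ D·Y over m':
  (+0.0298+0.0392i)·(+0.0729+0.2611i)  (+0.1308+0.1213i)·(+0.1285-0.3610i)  (+0.3243+0.2102i)·(-0.0570+0.0402i)  (+0.4843+0.2060i)·(-0.3266+0.0000i)  (+0.3377+0.0789i)·(+0.0570+0.0402i)  (-0.1950-0.0111i)·(+0.1285+0.3610i)  (-0.6131+0.0714i)·(-0.0729+0.2611i)
Y_3^-2(R⁻¹ n̂) = -0.111453-0.306247i

Re=-0.1115 Im=-0.3062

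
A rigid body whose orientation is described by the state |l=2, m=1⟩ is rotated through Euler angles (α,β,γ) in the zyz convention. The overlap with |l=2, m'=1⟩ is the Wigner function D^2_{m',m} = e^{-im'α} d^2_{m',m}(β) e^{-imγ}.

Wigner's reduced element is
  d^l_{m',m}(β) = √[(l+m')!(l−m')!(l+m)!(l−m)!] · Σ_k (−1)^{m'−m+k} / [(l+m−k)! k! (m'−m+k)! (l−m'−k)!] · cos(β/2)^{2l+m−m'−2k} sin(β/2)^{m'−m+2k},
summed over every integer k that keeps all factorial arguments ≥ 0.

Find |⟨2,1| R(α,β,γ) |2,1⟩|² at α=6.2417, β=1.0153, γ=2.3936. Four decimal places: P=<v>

Split into d^2_{1,1}(β=1.0153) × two z-phases.
With c≡cos(β/2)=0.873889 and s≡sin(β/2)=0.486125, N=[6·1·6·1]^{1/2}=6.000000
k: max(0,(1)−(1))=0 … min(2+(1),2−(1))=1
  k=0: (−1)^0·6.0000/(6)·0.8739^4·0.4861^0 = +0.583211
  k=1: (−1)^1·6.0000/(2)·0.8739^2·0.4861^2 = -0.541415
d^2_{1,1}(1.0153) = +0.583211 -0.541415 = +0.041796
|D^2_{1,1}|² = |d^2_{1,1}(β)|² = (+0.041796)² = 0.001747 (the z-rotation phases have unit modulus)

P=0.0017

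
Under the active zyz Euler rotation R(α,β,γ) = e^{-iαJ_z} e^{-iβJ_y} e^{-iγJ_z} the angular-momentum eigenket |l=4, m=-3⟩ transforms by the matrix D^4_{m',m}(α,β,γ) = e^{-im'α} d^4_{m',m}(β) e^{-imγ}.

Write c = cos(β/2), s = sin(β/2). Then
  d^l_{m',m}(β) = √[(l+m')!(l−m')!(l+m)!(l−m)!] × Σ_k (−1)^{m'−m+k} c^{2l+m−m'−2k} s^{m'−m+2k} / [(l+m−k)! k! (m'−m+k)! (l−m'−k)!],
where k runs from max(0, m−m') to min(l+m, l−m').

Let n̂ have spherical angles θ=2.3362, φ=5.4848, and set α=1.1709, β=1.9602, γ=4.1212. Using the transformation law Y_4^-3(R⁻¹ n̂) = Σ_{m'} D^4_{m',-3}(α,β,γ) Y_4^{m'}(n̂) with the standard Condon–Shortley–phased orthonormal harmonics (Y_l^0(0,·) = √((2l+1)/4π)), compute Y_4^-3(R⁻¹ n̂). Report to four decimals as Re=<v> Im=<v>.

Re=-0.0021 Im=0.0048

Need the full column D^4_{m',-3} for m'=−4..4 at α=1.1709, β=1.9602, γ=4.1212.
cos(β/2)=0.556939, sin(β/2)=0.830553
d^4_{-4,-3}: single k=1 term ⇒ +0.039045;  D = -0.008961-0.038003i
d^4_{-3,-3}: k∈[0..1] ⇒ +0.009257 -0.144106 = -0.134849;  D = +0.132943+0.022593i
d^4_{-2,-3}: k∈[0..1] ⇒ -0.051652 +0.344610 = +0.292958;  D = -0.157653+0.246920i
d^4_{-1,-3}: k∈[0..1] ⇒ +0.163400 -0.605648 = -0.442248;  D = -0.250685-0.364336i
d^4_{0,-3}: k∈[0..1] ⇒ -0.363251 +0.807839 = +0.444589;  D = +0.435480-0.089533i
d^4_{1,-3}: k∈[0..1] ⇒ +0.605648 -0.808147 = -0.202499;  D = -0.039660+0.198577i
d^4_{2,-3}: k∈[0..1] ⇒ -0.766384 +0.568125 = -0.198259;  D = +0.163963+0.111458i
d^4_{3,-3}: k∈[0..1] ⇒ +0.712719 -0.226433 = +0.486286;  D = -0.408384+0.264001i
d^4_{4,-3}: single k=0 term ⇒ -0.429462;  D = -0.074342-0.422979i
Y_4^{m'}(θ=2.3362,φ=5.4848) and Σ D·Y over m':
  (-0.0090-0.0380i)·(-0.1195-0.0062i)  (+0.1329+0.0226i)·(+0.2387-0.2208i)  (-0.1577+0.2469i)·(-0.0107+0.4104i)  (-0.2507-0.3643i)·(-0.0594-0.0610i)  (+0.4355-0.0895i)·(-0.3529+0.0000i)  (-0.0397+0.1986i)·(+0.0594-0.0610i)  (+0.1640+0.1115i)·(-0.0107-0.4104i)  (-0.4084+0.2640i)·(-0.2387-0.2208i)  (-0.0743-0.4230i)·(-0.1195+0.0062i)
Y_4^-3(R⁻¹ n̂) = -0.002065+0.004785i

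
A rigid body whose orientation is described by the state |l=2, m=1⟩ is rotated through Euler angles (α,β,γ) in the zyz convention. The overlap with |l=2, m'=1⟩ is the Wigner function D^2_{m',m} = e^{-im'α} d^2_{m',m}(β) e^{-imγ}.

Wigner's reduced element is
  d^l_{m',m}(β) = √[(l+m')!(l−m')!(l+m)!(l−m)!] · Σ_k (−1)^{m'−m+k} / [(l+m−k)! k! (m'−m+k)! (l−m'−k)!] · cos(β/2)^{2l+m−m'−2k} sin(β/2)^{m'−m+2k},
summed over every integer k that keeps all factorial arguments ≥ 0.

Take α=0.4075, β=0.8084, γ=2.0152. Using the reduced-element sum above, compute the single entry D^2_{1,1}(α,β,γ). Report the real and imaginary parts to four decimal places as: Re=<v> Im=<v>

Re=-0.2426 Im=-0.2123

First d^2_{1,1}(β=0.8084), then the phase factors e^{-i(1)α} and e^{-i(1)γ}:
c=cos(0.8084/2)=0.919417, s=sin(0.8084/2)=0.393283; N=√[6·1·6·1]=6.000000
Admissible k: 0..1 (factorial args all ≥0)
  k=0: (−1)^0·6.0000/(6)·0.9194^4·0.3933^0 = +0.714580
  k=1: (−1)^1·6.0000/(2)·0.9194^2·0.3933^2 = -0.392245
d^2_{1,1}(0.8084) = +0.714580 -0.392245 = +0.322334
Phases: e^{-i·(1)·0.4075}=+0.918114-0.396315i, e^{-i·(1)·2.0152}=-0.429920-0.902867i ⇒ D=-0.242568-0.212274i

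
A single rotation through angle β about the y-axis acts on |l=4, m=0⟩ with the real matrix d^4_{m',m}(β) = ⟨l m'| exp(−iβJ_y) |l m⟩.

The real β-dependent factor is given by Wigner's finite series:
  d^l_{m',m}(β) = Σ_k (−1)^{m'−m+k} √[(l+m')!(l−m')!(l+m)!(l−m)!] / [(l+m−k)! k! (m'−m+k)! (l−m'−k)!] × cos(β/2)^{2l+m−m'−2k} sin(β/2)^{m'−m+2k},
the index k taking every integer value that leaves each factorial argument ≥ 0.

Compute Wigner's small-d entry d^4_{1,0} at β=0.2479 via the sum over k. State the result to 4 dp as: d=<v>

d=-0.4758

d^4_{1,0}(β=0.2479) via Wigner's sum:
With c≡cos(β/2)=0.992328 and s≡sin(β/2)=0.123633, N=[120·6·24·24]^{1/2}=643.987578
The bounds max(0,m−m')=0 and min(l+m,l−m')=3 give 4 terms
  k=0: (−1)^1·643.9876/(144)·0.9923^7·0.1236^1 = -0.523885
  k=1: (−1)^2·643.9876/(24)·0.9923^5·0.1236^3 = +0.048792
  k=2: (−1)^3·643.9876/(24)·0.9923^3·0.1236^5 = -0.000757
  k=3: (−1)^4·643.9876/(144)·0.9923^1·0.1236^7 = +0.000002
d^4_{1,0}(0.2479) = -0.523885 +0.048792 -0.000757 +0.000002 = -0.475849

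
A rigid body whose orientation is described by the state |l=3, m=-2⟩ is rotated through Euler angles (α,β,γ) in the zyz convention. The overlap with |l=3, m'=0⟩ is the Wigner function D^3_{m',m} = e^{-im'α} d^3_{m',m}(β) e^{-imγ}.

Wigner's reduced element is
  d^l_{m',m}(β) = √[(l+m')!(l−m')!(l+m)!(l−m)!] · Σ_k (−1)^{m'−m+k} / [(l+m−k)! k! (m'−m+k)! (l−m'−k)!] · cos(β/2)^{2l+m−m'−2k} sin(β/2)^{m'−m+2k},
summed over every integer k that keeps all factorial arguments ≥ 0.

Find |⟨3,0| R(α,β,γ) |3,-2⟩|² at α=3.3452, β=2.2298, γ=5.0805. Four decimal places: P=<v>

P=0.2747

Split into d^3_{0,-2}(β=2.2298) × two z-phases.
With c≡cos(β/2)=0.440267 and s≡sin(β/2)=0.897867, N=[6·6·1·120]^{1/2}=65.726707
Admissible k: 0..1 (factorial args all ≥0)
  k=0: (−1)^2·65.7267/(12)·0.4403^4·0.8979^2 = +0.165901
  k=1: (−1)^3·65.7267/(12)·0.4403^2·0.8979^4 = -0.689987
d^3_{0,-2}(2.2298) = +0.165901 -0.689987 = -0.524086
|D^3_{0,-2}|² = |d^3_{0,-2}(β)|² = (-0.524086)² = 0.274666 (the z-rotation phases have unit modulus)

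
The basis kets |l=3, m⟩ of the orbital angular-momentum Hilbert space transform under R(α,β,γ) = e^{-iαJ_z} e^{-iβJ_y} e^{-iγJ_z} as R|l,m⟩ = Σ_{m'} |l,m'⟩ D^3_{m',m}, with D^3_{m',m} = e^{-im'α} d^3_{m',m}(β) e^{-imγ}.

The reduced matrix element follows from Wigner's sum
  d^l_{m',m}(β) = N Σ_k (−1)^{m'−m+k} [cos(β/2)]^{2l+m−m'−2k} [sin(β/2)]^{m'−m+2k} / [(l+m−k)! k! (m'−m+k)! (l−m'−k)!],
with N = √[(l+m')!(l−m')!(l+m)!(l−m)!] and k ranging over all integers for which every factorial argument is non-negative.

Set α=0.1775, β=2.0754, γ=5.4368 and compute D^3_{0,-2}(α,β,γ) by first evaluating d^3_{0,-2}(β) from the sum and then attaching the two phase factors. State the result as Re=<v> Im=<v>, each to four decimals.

Split into d^3_{0,-2}(β=2.0754) × two z-phases.
c=cos(2.0754/2)=0.508202, s=sin(2.0754/2)=0.861238; N=√[6·6·1·120]=65.726707
k: max(0,(-2)−(0))=0 … min(3+(-2),3−(0))=1
  k=0: (−1)^2·65.7267/(12)·0.5082^4·0.8612^2 = +0.270990
  k=1: (−1)^3·65.7267/(12)·0.5082^2·0.8612^4 = -0.778263
d^3_{0,-2}(2.0754) = +0.270990 -0.778263 = -0.507272
D = (+1.000000+0.000000i)·(-0.507272)·(-0.121672-0.992570i) = +0.061721+0.503503i

Re=0.0617 Im=0.5035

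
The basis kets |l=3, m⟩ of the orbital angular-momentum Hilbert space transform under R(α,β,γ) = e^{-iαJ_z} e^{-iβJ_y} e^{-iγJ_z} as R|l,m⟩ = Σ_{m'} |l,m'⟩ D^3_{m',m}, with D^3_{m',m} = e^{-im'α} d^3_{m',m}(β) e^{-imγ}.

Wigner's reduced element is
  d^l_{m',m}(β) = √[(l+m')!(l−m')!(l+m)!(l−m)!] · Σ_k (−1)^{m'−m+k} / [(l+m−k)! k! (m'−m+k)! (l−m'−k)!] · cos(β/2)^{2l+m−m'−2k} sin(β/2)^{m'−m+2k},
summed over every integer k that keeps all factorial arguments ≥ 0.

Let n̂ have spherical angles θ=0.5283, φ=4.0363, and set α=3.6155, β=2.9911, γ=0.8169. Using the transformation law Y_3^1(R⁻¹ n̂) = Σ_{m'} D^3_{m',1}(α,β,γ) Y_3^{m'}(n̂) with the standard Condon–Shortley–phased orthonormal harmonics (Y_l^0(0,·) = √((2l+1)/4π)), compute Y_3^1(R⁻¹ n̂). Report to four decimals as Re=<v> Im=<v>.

Need the full column D^3_{m',1} for m'=−3..3 at α=3.6155, β=2.9911, γ=0.8169.
cos(β/2)=0.075175, sin(β/2)=0.997170
d^3_{-3,1}: single k=4 term ⇒ +0.021641;  D = -0.017802-0.012305i
d^3_{-2,1}: k∈[3..4] ⇒ +0.002664 -0.234381 = -0.231717;  D = -0.229734-0.030249i
d^3_{-1,1}: k∈[2..4] ⇒ +0.000191 -0.044701 +0.983142 = +0.938631;  D = -0.883958+0.315668i
d^3_{0,1}: k∈[1..3] ⇒ +0.000008 -0.004378 +0.256751 = +0.252382;  D = +0.172752-0.183993i
d^3_{1,1}: k∈[0..2] ⇒ +0.000000 -0.000254 +0.033526 = +0.033272;  D = -0.009195+0.031976i
d^3_{2,1}: k∈[0..1] ⇒ -0.000008 +0.002664 = +0.002657;  D = -0.000512-0.002607i
d^3_{3,1}: single k=0 term ⇒ +0.000123;  D = +0.000076+0.000097i
Y_3^{m'}(θ=0.5283,φ=4.0363) and Σ D·Y over m':
  (-0.0178-0.0123i)·(+0.0479+0.0236i)  (-0.2297-0.0302i)·(-0.0486-0.2189i)  (-0.8840+0.3157i)·(-0.2782+0.3468i)  (+0.1728-0.1840i)·(+0.2351+0.0000i)  (-0.0092+0.0320i)·(+0.2782+0.3468i)  (-0.0005-0.0026i)·(-0.0486+0.2189i)  (+0.0001+0.0001i)·(-0.0479+0.0236i)
Y_3^1(R⁻¹ n̂) = +0.168020-0.381220i

Re=0.1680 Im=-0.3812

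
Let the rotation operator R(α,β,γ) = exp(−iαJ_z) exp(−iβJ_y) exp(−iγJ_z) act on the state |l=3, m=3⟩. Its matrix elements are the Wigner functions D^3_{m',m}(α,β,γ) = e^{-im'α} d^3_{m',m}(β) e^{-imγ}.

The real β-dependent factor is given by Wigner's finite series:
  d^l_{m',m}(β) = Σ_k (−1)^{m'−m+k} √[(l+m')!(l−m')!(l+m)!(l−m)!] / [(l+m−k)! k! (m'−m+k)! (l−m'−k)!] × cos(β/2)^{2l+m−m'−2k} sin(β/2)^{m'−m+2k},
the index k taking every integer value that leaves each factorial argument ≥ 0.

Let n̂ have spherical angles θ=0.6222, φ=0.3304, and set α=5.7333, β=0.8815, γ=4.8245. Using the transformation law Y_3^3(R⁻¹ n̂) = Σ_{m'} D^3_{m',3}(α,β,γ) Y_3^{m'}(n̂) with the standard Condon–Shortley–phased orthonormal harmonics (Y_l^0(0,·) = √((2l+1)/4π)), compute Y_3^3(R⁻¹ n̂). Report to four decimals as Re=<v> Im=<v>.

Need the full column D^3_{m',3} for m'=−3..3 at α=5.7333, β=0.8815, γ=4.8245.
cos(β/2)=0.904432, sin(β/2)=0.426618
d^3_{-3,3}: single k=6 term ⇒ +0.006029;  D = -0.005517+0.002432i
d^3_{-2,3}: single k=5 term ⇒ +0.031307;  D = -0.031024-0.004204i
d^3_{-1,3}: single k=4 term ⇒ +0.104943;  D = -0.081298-0.066360i
d^3_{0,3}: single k=3 term ⇒ +0.256898;  D = -0.084783-0.242504i
d^3_{1,3}: single k=2 term ⇒ +0.471658;  D = +0.099960-0.460944i
d^3_{2,3}: single k=1 term ⇒ +0.632403;  D = +0.437249-0.456888i
d^3_{3,3}: single k=0 term ⇒ +0.547338;  D = +0.529296-0.139373i
Y_3^{m'}(θ=0.6222,φ=0.3304) and Σ D·Y over m':
  (-0.0055+0.0024i)·(+0.0452-0.0691i)  (-0.0310-0.0042i)·(+0.2227-0.1731i)  (-0.0813-0.0664i)·(+0.4101-0.1406i)  (-0.0848-0.2425i)·(+0.0915+0.0000i)  (+0.1000-0.4609i)·(-0.4101-0.1406i)  (+0.4372-0.4569i)·(+0.2227+0.1731i)  (+0.5293-0.1394i)·(-0.0452-0.0691i)
Y_3^3(R⁻¹ n̂) = -0.021054+0.085605i

Re=-0.0211 Im=0.0856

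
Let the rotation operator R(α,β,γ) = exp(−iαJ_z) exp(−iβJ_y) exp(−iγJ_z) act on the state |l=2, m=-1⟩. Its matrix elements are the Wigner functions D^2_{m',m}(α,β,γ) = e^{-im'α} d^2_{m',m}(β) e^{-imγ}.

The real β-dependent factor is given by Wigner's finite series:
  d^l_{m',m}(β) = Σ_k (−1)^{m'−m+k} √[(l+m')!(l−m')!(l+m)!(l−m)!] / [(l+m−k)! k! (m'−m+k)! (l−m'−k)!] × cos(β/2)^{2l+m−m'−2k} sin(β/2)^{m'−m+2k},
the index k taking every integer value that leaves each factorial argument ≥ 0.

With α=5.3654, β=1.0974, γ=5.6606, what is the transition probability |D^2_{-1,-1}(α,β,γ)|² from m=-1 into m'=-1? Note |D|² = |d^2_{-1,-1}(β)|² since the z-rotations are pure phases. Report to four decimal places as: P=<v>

P=0.0041

D^2_{-1,-1}(5.3654,1.0974,5.6606) = e^{-i·-1·5.3654}·d^2_{-1,-1}(1.0974)·e^{-i·-1·5.6606}. Compute d first:
With c≡cos(β/2)=0.853203 and s≡sin(β/2)=0.521579, N=[1·6·1·6]^{1/2}=6.000000
The bounds max(0,m−m')=0 and min(l+m,l−m')=1 give 2 terms
  k=0: (−1)^0·6.0000/(6)·0.8532^4·0.5216^0 = +0.529920
  k=1: (−1)^1·6.0000/(2)·0.8532^2·0.5216^2 = -0.594108
d^2_{-1,-1}(1.0974) = +0.529920 -0.594108 = -0.064189
|D^2_{-1,-1}|² = |d^2_{-1,-1}(β)|² = (-0.064189)² = 0.004120 (the z-rotation phases have unit modulus)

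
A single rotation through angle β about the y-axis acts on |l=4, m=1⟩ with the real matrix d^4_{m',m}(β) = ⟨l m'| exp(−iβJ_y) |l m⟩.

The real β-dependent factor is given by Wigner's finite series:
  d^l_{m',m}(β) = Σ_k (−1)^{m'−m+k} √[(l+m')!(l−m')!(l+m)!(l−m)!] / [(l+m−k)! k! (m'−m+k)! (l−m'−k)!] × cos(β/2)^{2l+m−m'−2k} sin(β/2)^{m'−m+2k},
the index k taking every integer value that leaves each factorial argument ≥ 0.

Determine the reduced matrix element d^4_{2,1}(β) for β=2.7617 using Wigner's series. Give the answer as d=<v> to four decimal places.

d^4_{2,1}(β=2.7617) via Wigner's sum:
Half-angle: c=0.188806, s=0.982014. N=√(720·2·120·6)=1018.233765
The bounds max(0,m−m')=0 and min(l+m,l−m')=2 give 3 terms
  k=0: (−1)^1·1018.2338/(240)·0.1888^7·0.9820^1 = -0.000036
  k=1: (−1)^2·1018.2338/(48)·0.1888^5·0.9820^3 = +0.004820
  k=2: (−1)^3·1018.2338/(72)·0.1888^3·0.9820^5 = -0.086927
d^4_{2,1}(2.7617) = -0.000036 +0.004820 -0.086927 = -0.082142

d=-0.0821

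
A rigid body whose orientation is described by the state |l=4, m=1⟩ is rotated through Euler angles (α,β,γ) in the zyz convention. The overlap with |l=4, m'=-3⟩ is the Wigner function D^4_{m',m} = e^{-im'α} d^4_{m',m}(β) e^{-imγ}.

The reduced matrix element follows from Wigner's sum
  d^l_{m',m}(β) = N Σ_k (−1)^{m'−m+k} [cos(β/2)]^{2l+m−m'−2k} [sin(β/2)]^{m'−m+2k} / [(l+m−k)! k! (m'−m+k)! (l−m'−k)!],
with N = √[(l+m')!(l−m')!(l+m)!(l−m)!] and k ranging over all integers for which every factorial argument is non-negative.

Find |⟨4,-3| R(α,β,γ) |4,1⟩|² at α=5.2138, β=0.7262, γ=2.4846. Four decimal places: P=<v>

P=0.0216

D^4_{-3,1}(5.2138,0.7262,2.4846) = e^{-i·-3·5.2138}·d^4_{-3,1}(0.7262)·e^{-i·1·2.4846}. Compute d first:
Half-angle: c=0.934800, s=0.355174. N=√(1·5040·120·6)=1904.940944
k: max(0,(1)−(-3))=4 … min(4+(1),4−(-3))=5
  k=4: (−1)^0·1904.9409/(144)·0.9348^4·0.3552^4 = +0.160753
  k=5: (−1)^1·1904.9409/(240)·0.9348^2·0.3552^6 = -0.013924
d^4_{-3,1}(0.7262) = +0.160753 -0.013924 = +0.146829
|D^4_{-3,1}|² = |d^4_{-3,1}(β)|² = (+0.146829)² = 0.021559 (the z-rotation phases have unit modulus)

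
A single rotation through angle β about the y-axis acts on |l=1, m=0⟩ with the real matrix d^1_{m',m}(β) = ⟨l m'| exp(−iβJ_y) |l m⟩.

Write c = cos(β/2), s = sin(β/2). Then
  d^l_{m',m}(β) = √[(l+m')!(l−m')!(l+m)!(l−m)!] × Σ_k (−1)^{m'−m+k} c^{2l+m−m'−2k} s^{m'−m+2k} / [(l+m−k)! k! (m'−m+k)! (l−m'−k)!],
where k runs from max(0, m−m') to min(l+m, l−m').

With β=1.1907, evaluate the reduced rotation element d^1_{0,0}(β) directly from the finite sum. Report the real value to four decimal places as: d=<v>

d=0.3710

d^1_{0,0}(β=1.1907) via Wigner's sum:
c=cos(1.1907/2)=0.827952, s=sin(1.1907/2)=0.560799; N=√[1·1·1·1]=1.000000
Admissible k: 0..1 (factorial args all ≥0)
  k=0: (−1)^0·1.0000/(1)·0.8280^2·0.5608^0 = +0.685505
  k=1: (−1)^1·1.0000/(1)·0.8280^0·0.5608^2 = -0.314495
d^1_{0,0}(1.1907) = +0.685505 -0.314495 = +0.371010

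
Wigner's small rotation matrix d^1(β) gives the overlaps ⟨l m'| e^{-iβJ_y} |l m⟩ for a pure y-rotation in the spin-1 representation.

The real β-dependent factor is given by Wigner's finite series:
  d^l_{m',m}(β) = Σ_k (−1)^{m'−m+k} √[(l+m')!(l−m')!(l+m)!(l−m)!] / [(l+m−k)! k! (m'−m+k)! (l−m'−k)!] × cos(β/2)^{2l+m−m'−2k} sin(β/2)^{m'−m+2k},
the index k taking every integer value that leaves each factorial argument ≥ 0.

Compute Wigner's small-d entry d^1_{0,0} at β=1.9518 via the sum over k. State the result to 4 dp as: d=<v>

d=-0.3719

d^1_{0,0}(β=1.9518) via Wigner's sum:
Half-angle: c=0.560423, s=0.828207. N=√(1·1·1·1)=1.000000
The bounds max(0,m−m')=0 and min(l+m,l−m')=1 give 2 terms
  k=0: (−1)^0·1.0000/(1)·0.5604^2·0.8282^0 = +0.314074
  k=1: (−1)^1·1.0000/(1)·0.5604^0·0.8282^2 = -0.685926
d^1_{0,0}(1.9518) = +0.314074 -0.685926 = -0.371852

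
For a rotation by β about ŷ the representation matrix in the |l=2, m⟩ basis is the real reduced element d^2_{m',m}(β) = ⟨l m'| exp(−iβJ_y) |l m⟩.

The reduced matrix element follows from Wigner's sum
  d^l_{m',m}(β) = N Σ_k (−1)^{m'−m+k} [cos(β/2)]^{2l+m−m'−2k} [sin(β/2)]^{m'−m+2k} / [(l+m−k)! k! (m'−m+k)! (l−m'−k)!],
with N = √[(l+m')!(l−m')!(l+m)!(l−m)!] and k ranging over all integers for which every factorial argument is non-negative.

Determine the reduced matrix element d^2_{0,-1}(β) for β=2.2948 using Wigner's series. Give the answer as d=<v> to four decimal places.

d^2_{0,-1}(β=2.2948) via Wigner's sum:
c=cos(2.2948/2)=0.410859, s=sin(2.2948/2)=0.911699; N=√[2·2·1·6]=4.898979
Admissible k: 0..1 (factorial args all ≥0)
  k=0: (−1)^1·4.8990/(2)·0.4109^3·0.9117^1 = -0.154884
  k=1: (−1)^2·4.8990/(2)·0.4109^1·0.9117^3 = +0.762646
d^2_{0,-1}(2.2948) = -0.154884 +0.762646 = +0.607762

d=0.6078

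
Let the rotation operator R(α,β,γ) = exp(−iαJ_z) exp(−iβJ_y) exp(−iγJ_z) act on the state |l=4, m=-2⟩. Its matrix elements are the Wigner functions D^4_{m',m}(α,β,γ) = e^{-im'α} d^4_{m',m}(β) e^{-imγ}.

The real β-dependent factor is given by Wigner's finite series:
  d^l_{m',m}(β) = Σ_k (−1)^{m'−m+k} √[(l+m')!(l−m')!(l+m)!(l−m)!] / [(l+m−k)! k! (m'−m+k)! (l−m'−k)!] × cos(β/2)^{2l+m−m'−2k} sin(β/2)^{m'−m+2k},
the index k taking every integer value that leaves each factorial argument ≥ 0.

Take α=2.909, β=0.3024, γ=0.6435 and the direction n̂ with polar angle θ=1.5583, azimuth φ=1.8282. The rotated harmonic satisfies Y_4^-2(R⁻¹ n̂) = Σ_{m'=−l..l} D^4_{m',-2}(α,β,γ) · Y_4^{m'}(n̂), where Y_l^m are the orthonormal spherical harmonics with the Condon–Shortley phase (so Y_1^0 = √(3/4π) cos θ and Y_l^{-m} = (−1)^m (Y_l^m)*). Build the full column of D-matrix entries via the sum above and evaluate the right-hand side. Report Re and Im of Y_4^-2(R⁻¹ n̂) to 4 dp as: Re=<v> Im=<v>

Need the full column D^4_{m',-2} for m'=−4..4 at α=2.909, β=0.3024, γ=0.6435.
cos(β/2)=0.988591, sin(β/2)=0.150625
d^4_{-4,-2}: single k=2 term ⇒ +0.112065;  D = +0.105014+0.039124i
d^4_{-3,-2}: k∈[1..2] ⇒ +0.520088 -0.036221 = +0.483867;  D = -0.402274-0.268892i
d^4_{-2,-2}: k∈[0..2] ⇒ +0.912291 -0.254140 +0.007375 = +0.665526;  D = +0.453152+0.487419i
d^4_{-1,-2}: k∈[0..2] ⇒ -0.589724 +0.068451 -0.001059 = -0.522333;  D = +0.257898+0.454225i
d^4_{0,-2}: k∈[0..2] ⇒ +0.200915 -0.012438 +0.000108 = +0.188586;  D = +0.052804+0.181042i
d^4_{1,-2}: k∈[0..2] ⇒ -0.045634 +0.001589 -0.000007 = -0.044052;  D = +0.002255+0.043994i
d^4_{2,-2}: k∈[0..2] ⇒ +0.007375 -0.000137 +0.000000 = +0.007238;  D = -0.001306+0.007119i
d^4_{3,-2}: k∈[0..1] ⇒ -0.000841 +0.000007 = -0.000834;  D = -0.000336+0.000764i
d^4_{4,-2}: single k=0 term ⇒ +0.000060;  D = -0.000036+0.000048i
Y_4^{m'}(θ=1.5583,φ=1.8282) and Σ D·Y over m':
  (+0.1050+0.0391i)·(+0.2279-0.3792i)  (-0.4023-0.2689i)·(+0.0109+0.0112i)  (+0.4532+0.4874i)·(+0.2908-0.1645i)  (+0.2579+0.4542i)·(+0.0045+0.0171i)  (+0.0528+0.1810i)·(+0.3169+0.0000i)  (+0.0023+0.0440i)·(-0.0045+0.0171i)  (-0.0013+0.0071i)·(+0.2908+0.1645i)  (-0.0003+0.0008i)·(-0.0109+0.0112i)  (-0.0000+0.0000i)·(+0.2279+0.3792i)
Y_4^-2(R⁻¹ n̂) = +0.257112+0.094372i

Re=0.2571 Im=0.0944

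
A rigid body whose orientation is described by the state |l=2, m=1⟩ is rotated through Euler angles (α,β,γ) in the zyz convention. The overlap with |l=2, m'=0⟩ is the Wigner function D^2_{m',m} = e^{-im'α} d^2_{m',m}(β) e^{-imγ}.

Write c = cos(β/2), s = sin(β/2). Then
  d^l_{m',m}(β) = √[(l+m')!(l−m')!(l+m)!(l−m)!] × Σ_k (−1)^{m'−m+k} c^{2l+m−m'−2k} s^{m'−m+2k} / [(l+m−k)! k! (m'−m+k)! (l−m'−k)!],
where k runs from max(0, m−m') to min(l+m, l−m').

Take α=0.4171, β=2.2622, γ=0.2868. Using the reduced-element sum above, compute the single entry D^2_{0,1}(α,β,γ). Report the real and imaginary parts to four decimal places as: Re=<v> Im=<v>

Re=-0.5770 Im=0.1702

D^2_{0,1}(0.4171,2.2622,0.2868) = e^{-i·0·0.4171}·d^2_{0,1}(2.2622)·e^{-i·1·0.2868}. Compute d first:
c=cos(2.2622/2)=0.425665, s=sin(2.2622/2)=0.904881; N=√[2·2·6·1]=4.898979
The bounds max(0,m−m')=1 and min(l+m,l−m')=2 give 2 terms
  k=1: (−1)^0·4.8990/(2)·0.4257^3·0.9049^1 = +0.170950
  k=2: (−1)^1·4.8990/(2)·0.4257^1·0.9049^3 = -0.772534
d^2_{0,1}(2.2622) = +0.170950 -0.772534 = -0.601584
D = (+1.000000+0.000000i)·(-0.601584)·(+0.959154-0.282884i) = -0.577011+0.170179i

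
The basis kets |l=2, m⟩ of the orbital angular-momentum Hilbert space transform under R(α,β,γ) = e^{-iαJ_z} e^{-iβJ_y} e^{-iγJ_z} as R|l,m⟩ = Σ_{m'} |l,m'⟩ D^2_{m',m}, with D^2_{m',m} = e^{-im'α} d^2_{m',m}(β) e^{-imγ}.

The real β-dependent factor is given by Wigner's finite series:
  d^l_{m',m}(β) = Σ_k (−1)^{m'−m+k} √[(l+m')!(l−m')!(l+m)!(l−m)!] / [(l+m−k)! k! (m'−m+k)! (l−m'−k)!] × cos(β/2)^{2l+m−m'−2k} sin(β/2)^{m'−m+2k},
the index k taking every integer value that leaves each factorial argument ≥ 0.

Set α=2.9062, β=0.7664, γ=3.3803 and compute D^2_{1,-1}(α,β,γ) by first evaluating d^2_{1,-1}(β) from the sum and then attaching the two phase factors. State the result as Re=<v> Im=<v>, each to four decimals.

First d^2_{1,-1}(β=0.7664), then the phase factors e^{-i(1)α} and e^{-i(-1)γ}:
c=cos(0.7664/2)=0.927473, s=sin(0.7664/2)=0.373890; N=√[6·1·1·6]=6.000000
k: max(0,(-1)−(1))=0 … min(2+(-1),2−(1))=1
  k=0: (−1)^2·6.0000/(2)·0.9275^2·0.3739^2 = +0.360755
  k=1: (−1)^3·6.0000/(6)·0.9275^0·0.3739^4 = -0.019542
d^2_{1,-1}(0.7664) = +0.360755 -0.019542 = +0.341212
Attach z-rotation phases: D = e^{-i(1)(2.9062)}·(+0.341212)·e^{-i(-1)(3.3803)} = +0.303578+0.155776i

Re=0.3036 Im=0.1558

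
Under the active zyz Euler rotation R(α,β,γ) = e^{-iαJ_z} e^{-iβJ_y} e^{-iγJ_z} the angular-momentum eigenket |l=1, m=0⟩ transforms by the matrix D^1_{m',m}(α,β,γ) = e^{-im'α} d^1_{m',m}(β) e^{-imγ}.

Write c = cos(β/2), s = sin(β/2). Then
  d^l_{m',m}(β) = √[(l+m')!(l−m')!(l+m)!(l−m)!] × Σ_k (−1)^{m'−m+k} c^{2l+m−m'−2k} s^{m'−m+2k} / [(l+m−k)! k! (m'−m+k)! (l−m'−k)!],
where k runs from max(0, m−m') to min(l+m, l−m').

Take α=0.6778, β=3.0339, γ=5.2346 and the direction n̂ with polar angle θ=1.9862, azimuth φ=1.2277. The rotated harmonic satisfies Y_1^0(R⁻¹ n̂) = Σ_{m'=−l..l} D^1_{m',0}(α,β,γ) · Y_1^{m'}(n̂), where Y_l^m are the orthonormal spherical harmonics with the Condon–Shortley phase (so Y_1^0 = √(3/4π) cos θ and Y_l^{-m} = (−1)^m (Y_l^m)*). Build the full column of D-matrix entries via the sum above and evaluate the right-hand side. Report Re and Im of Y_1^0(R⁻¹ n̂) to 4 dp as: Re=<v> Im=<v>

Re=0.2370 Im=0.0000

Need the full column D^1_{m',0} for m'=−1..1 at α=0.6778, β=3.0339, γ=5.2346.
cos(β/2)=0.053820, sin(β/2)=0.998551
d^1_{-1,0}: single k=1 term ⇒ +0.076003;  D = +0.059203+0.047660i
d^1_{0,0}: k∈[0..1] ⇒ +0.002897 -0.997103 = -0.994207;  D = -0.994207+0.000000i
d^1_{1,0}: single k=0 term ⇒ -0.076003;  D = -0.059203+0.047660i
Y_1^{m'}(θ=1.9862,φ=1.2277) and Σ D·Y over m':
  (+0.0592+0.0477i)·(+0.1063-0.2977i)  (-0.9942+0.0000i)·(-0.1972+0.0000i)  (-0.0592+0.0477i)·(-0.1063-0.2977i)
Y_1^0(R⁻¹ n̂) = +0.237005+0.000000i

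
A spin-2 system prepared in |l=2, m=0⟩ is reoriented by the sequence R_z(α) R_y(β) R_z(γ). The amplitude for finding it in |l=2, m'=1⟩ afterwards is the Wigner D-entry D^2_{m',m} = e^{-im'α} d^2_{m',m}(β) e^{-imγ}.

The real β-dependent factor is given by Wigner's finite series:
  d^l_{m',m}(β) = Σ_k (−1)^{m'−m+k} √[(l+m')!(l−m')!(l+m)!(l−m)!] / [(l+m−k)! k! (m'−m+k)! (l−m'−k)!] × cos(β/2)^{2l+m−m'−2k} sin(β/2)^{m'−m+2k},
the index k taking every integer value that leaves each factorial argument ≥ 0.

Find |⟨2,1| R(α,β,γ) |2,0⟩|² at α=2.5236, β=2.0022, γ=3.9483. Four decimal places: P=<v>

First d^2_{1,0}(β=2.0022), then the phase factors e^{-i(1)α} and e^{-i(0)γ}:
Half-angle: c=0.539376, s=0.842065. N=√(6·1·2·2)=4.898979
k: max(0,(0)−(1))=0 … min(2+(0),2−(1))=1
  k=0: (−1)^1·4.8990/(2)·0.5394^3·0.8421^1 = -0.323666
  k=1: (−1)^2·4.8990/(2)·0.5394^1·0.8421^3 = +0.788868
d^2_{1,0}(2.0022) = -0.323666 +0.788868 = +0.465202
|D^2_{1,0}|² = |d^2_{1,0}(β)|² = (+0.465202)² = 0.216413 (the z-rotation phases have unit modulus)

P=0.2164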